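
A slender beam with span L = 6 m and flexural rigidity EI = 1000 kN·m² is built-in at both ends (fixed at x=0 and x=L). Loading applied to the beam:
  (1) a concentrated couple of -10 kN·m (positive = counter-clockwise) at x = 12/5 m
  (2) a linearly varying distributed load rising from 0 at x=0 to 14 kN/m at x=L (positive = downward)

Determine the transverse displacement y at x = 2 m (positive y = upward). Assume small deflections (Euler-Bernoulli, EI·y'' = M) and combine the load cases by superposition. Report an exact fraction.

Load 1 — applied couple M₀=-10 kN·m at a=12/5 m (b=L-a=18/5):
  y_1 = (R_Ax³/6 - M_Ax²/2)/EI  [x≤a] with R_A=-12/5, M_A=-6/5 = ((-12/5)·2³/6 - (-6/5)·2²/2)/1000 = -1/1250 m
Load 2 — triangular load w₀=14 kN/m (0→w₀ over full span):
  y_2 = -w₀x²(L-x)²(x+2L)/(120LEI) = -14·2²·(6-2)²·(2+2·6)/(120·6·1000) = -98/5625 m
Superposition: y = Σ y_i = -41/2250 m ≈ -0.018222 m

y(2) = -41/2250 m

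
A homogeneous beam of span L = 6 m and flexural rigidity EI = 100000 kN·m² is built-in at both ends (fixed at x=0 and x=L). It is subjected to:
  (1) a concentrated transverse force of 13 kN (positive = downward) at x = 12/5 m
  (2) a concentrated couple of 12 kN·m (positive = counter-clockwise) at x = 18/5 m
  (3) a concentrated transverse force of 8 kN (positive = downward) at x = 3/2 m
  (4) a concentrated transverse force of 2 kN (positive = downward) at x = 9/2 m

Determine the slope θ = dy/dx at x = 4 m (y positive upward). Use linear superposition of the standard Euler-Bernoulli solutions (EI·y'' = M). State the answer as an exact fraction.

θ(4) = 5477/50000000 rad

Load 1 — point force P=13 kN at a=12/5 m (b=L-a=18/5):
  θ_1 = Pa²(L-x)(2bL-(3b+a)(L-x))/(2L³EI)  [x>a] = 13·(12/5)²·(6-4)·(2·(18/5)·6-(3·(18/5)+(12/5))·(6-4))/(2·6³·100000) = 91/1562500 rad
Load 2 — applied couple M₀=12 kN·m at a=18/5 m (b=L-a=12/5):
  θ_2 = (R_Ax²/2 - M_Ax - M₀(x-a))/EI  [x>a] with R_A=72/25, M_A=96/25 = ((72/25)·4²/2 - (96/25)·4 - 12·(4-(18/5)))/100000 = 9/312500 rad
Load 3 — point force P=8 kN at a=3/2 m (b=L-a=9/2):
  θ_3 = Pa²(L-x)(2bL-(3b+a)(L-x))/(2L³EI)  [x>a] = 8·(3/2)²·(6-4)·(2·(9/2)·6-(3·(9/2)+(3/2))·(6-4))/(2·6³·100000) = 1/50000 rad
Load 4 — point force P=2 kN at a=9/2 m (b=L-a=3/2):
  θ_4 = -Pb²x(2aL-(3a+b)x)/(2L³EI)  [x≤a] = -2·(3/2)²·4·(2·(9/2)·6-(3·(9/2)+(3/2))·4)/(2·6³·100000) = 1/400000 rad
Superposition: θ = Σ θ_i = 5477/50000000 rad ≈ 0.000110 rad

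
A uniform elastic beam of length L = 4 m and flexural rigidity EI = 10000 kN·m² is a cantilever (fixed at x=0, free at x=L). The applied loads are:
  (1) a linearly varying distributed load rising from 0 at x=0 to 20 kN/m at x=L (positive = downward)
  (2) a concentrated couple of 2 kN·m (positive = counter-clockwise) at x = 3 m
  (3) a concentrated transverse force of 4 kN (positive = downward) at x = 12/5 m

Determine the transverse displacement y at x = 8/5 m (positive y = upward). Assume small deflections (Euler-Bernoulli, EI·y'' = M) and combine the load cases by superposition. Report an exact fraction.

Load 1 — triangular load w₀=20 kN/m (0→w₀ over full span):
  y_1 = (w₀Lx³/12-w₀L²x²/6-w₀x⁵/(120L))/EI = (20·4·(8/5)³/12-20·4²·(8/5)²/6-20·(8/5)⁵/(120·4))/10000 = -64256/5859375 m
Load 2 — applied couple M₀=2 kN·m at a=3 m (b=L-a=1):
  y_2 = M₀x²/(2EI)  [x≤a] = 2·(8/5)²/(2·10000) = 4/15625 m
Load 3 — point force P=4 kN at a=12/5 m (b=L-a=8/5):
  y_3 = -Px²(3a-x)/(6EI)  [x≤a] = -4·(8/5)²·(3·(12/5)-(8/5))/(6·10000) = -224/234375 m
Superposition: y = Σ y_i = -68356/5859375 m ≈ -0.011666 m

y(8/5) = -68356/5859375 m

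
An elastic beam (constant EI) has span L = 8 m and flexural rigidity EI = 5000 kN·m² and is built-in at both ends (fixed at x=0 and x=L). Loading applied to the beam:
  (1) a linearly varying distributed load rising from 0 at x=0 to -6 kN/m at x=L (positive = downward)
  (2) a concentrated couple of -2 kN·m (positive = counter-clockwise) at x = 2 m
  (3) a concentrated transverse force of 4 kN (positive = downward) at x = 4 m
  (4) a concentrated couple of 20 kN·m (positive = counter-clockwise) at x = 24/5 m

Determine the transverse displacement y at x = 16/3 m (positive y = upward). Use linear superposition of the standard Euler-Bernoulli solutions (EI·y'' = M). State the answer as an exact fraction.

y(16/3) = 4523/1518750 m

Load 1 — triangular load w₀=-6 kN/m (0→w₀ over full span):
  y_1 = -w₀x²(L-x)²(x+2L)/(120LEI) = -(-6)·(16/3)²·(8-(16/3))²·((16/3)+2·8)/(120·8·5000) = 4096/759375 m
Load 2 — applied couple M₀=-2 kN·m at a=2 m (b=L-a=6):
  y_2 = (R_Ax³/6 - M_Ax²/2 - M₀(x-a)²/2)/EI  [x>a] with R_A=-9/32, M_A=3/8 = ((-9/32)·(16/3)³/6 - (3/8)·(16/3)²/2 - (-2)·((16/3)-2)²/2)/5000 = -1/3750 m
Load 3 — point force P=4 kN at a=4 m (b=L-a=4):
  y_3 = -Pa²(L-x)²(3bL-(3b+a)(L-x))/(6L³EI)  [x>a] = -4·4²·(8-(16/3))²·(3·4·8-(3·4+4)·(8-(16/3)))/(6·8³·5000) = -16/10125 m
Load 4 — applied couple M₀=20 kN·m at a=24/5 m (b=L-a=16/5):
  y_4 = (R_Ax³/6 - M_Ax²/2 - M₀(x-a)²/2)/EI  [x>a] with R_A=18/5, M_A=32/5 = ((18/5)·(16/3)³/6 - (32/5)·(16/3)²/2 - 20·((16/3)-(24/5))²/2)/5000 = -16/28125 m
Superposition: y = Σ y_i = 4523/1518750 m ≈ 0.002978 m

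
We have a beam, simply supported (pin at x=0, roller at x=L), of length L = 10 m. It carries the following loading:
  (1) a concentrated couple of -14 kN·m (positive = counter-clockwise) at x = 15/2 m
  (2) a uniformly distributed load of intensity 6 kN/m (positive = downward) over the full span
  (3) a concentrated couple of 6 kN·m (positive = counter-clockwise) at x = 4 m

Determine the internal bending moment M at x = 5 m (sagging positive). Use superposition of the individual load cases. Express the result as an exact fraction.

Load 1 — applied couple M₀=-14 kN·m at a=15/2 m (b=L-a=5/2):
  M_1 = M₀x/L  [x≤a] = (-14)·5/10 = -7 kN·m
Load 2 — uniform load w=6 kN/m over full span:
  M_2 = wx(L-x)/2 = 6·5·(10-5)/2 = 75 kN·m
Load 3 — applied couple M₀=6 kN·m at a=4 m (b=L-a=6):
  M_3 = M₀x/L - M₀  [x>a] = 6·5/10 - 6 = -3 kN·m
Superposition: M = Σ M_i = 65 kN·m ≈ 65.000000 kN·m

M(5) = 65 kN·m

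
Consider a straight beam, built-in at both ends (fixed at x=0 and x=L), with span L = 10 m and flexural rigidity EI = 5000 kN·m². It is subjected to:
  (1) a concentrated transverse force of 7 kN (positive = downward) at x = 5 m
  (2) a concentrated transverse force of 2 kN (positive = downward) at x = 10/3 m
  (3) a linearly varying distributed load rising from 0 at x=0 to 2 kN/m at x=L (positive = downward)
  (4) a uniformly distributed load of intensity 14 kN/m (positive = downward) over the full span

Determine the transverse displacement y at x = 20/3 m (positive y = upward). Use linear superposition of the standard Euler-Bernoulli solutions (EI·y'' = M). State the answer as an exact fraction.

Load 1 — point force P=7 kN at a=5 m (b=L-a=5):
  y_1 = -Pa²(L-x)²(3bL-(3b+a)(L-x))/(6L³EI)  [x>a] = -7·5²·(10-(20/3))²·(3·5·10-(3·5+5)·(10-(20/3)))/(6·10³·5000) = -7/1296 m
Load 2 — point force P=2 kN at a=10/3 m (b=L-a=20/3):
  y_2 = -Pa²(L-x)²(3bL-(3b+a)(L-x))/(6L³EI)  [x>a] = -2·(10/3)²·(10-(20/3))²·(3·(20/3)·10-(3·(20/3)+(10/3))·(10-(20/3)))/(6·10³·5000) = -11/10935 m
Load 3 — triangular load w₀=2 kN/m (0→w₀ over full span):
  y_3 = -w₀x²(L-x)²(x+2L)/(120LEI) = -2·(20/3)²·(10-(20/3))²·((20/3)+2·10)/(120·10·5000) = -16/3645 m
Load 4 — uniform load w=14 kN/m over full span:
  y_4 = -wx²(L-x)²/(24EI) = -14·(20/3)²·(10-(20/3))²/(24·5000) = -14/243 m
Superposition: y = Σ y_i = -11969/174960 m ≈ -0.068410 m

y(20/3) = -11969/174960 m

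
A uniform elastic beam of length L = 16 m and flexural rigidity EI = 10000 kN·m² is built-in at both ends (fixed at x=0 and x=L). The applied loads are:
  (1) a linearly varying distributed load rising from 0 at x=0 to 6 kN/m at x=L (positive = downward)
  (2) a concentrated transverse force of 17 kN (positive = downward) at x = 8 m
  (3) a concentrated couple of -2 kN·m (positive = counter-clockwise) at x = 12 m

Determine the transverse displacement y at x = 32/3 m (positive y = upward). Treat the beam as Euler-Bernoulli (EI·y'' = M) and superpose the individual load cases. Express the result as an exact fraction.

y(32/3) = -52628/759375 m

Load 1 — triangular load w₀=6 kN/m (0→w₀ over full span):
  y_1 = -w₀x²(L-x)²(x+2L)/(120LEI) = -6·(32/3)²·(16-(32/3))²·((32/3)+2·16)/(120·16·10000) = -32768/759375 m
Load 2 — point force P=17 kN at a=8 m (b=L-a=8):
  y_2 = -Pa²(L-x)²(3bL-(3b+a)(L-x))/(6L³EI)  [x>a] = -17·8²·(16-(32/3))²·(3·8·16-(3·8+8)·(16-(32/3)))/(6·16³·10000) = -272/10125 m
Load 3 — applied couple M₀=-2 kN·m at a=12 m (b=L-a=4):
  y_3 = (R_Ax³/6 - M_Ax²/2)/EI  [x≤a] with R_A=-9/64, M_A=-5/8 = ((-9/64)·(32/3)³/6 - (-5/8)·(32/3)²/2)/10000 = 4/5625 m
Superposition: y = Σ y_i = -52628/759375 m ≈ -0.069304 m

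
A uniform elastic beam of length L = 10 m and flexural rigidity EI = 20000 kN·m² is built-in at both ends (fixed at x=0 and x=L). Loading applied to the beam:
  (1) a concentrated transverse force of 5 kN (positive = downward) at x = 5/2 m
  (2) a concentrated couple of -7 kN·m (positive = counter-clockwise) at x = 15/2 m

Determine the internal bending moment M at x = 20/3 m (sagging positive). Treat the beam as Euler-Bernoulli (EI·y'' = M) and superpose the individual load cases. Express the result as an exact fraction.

Load 1 — point force P=5 kN at a=5/2 m (b=L-a=15/2):
  M_1 = Pa²(a+3b)(L-x)/L³ - Pa²b/L²  [x>a] = 5·(5/2)²·((5/2)+3·(15/2))·(10-(20/3))/10³ - 5·(5/2)²·(15/2)/10² = 25/96 kN·m
Load 2 — applied couple M₀=-7 kN·m at a=15/2 m (b=L-a=5/2):
  M_2 = R_Ax - M_A  [x≤a] with R_A=-63/80, M_A=-35/16 = (-63/80)·(20/3) - (-35/16) = -49/16 kN·m
Superposition: M = Σ M_i = -269/96 kN·m ≈ -2.802083 kN·m

M(20/3) = -269/96 kN·m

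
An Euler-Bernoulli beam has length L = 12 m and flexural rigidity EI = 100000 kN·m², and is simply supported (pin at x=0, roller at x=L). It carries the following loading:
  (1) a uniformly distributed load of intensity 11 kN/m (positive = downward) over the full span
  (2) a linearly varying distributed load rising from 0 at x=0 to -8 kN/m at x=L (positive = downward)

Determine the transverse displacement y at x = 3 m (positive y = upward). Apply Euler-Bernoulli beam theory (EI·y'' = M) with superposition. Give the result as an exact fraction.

Load 1 — uniform load w=11 kN/m over full span:
  y_1 = -wx(L³-2Lx²+x³)/(24EI) = -11·3·(12³-2·12·3²+3³)/(24·100000) = -16929/800000 m
Load 2 — triangular load w₀=-8 kN/m (0→w₀ over full span):
  y_2 = -w₀x(7L⁴-10L²x²+3x⁴)/(360LEI) = -(-8)·3·(7·12⁴-10·12²·3²+3·3⁴)/(360·12·100000) = 2943/400000 m
Superposition: y = Σ y_i = -11043/800000 m ≈ -0.013804 m

y(3) = -11043/800000 m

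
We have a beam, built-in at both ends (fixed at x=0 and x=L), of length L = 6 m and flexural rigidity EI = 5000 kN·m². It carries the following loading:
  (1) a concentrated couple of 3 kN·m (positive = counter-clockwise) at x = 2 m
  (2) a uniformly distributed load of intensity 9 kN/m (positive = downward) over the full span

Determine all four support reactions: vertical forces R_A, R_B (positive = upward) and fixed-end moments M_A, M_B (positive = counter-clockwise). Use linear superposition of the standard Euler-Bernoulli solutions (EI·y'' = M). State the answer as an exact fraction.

Load 1 — applied couple M₀=3 kN·m at a=2 m (b=L-a=4):
  R_A = 6M₀ab/L³ = 6·3·2·4/6³ = 2/3 kN
  M_A = M₀b(2a-b)/L² = 3·4·(2·2-4)/6² = 0 kN·m
  R_B = -6M₀ab/L³ = -6·3·2·4/6³ = -2/3 kN
  M_B = M₀a(2b-a)/L² = 3·2·(2·4-2)/6² = 1 kN·m
Load 2 — uniform load w=9 kN/m over full span:
  R_A = wL/2 = 9·6/2 = 27 kN
  M_A = wL²/12 = 9·6²/12 = 27 kN·m
  R_B = wL/2 = 9·6/2 = 27 kN
  M_B = -wL²/12 = -9·6²/12 = -27 kN·m
Superposition: R_A = 83/3 kN, M_A = 27 kN·m, R_B = 79/3 kN, M_B = -26 kN·m

R_A = 83/3 kN, M_A = 27 kN·m, R_B = 79/3 kN, M_B = -26 kN·m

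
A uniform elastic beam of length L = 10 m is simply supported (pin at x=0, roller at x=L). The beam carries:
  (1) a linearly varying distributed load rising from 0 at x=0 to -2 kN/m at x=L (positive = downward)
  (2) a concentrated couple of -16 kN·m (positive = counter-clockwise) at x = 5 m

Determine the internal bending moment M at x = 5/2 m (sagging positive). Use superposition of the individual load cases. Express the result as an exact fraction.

Load 1 — triangular load w₀=-2 kN/m (0→w₀ over full span):
  M_1 = w₀Lx/6 - w₀x³/(6L) = (-2)·10·(5/2)/6 - (-2)·(5/2)³/(6·10) = -125/16 kN·m
Load 2 — applied couple M₀=-16 kN·m at a=5 m (b=L-a=5):
  M_2 = M₀x/L  [x≤a] = (-16)·(5/2)/10 = -4 kN·m
Superposition: M = Σ M_i = -189/16 kN·m ≈ -11.812500 kN·m

M(5/2) = -189/16 kN·m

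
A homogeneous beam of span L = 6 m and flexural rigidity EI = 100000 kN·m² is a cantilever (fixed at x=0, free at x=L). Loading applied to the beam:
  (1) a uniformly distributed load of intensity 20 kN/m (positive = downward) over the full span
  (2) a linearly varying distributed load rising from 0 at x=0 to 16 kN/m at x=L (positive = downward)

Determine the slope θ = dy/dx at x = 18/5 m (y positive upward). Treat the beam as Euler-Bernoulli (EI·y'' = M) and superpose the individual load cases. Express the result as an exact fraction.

Load 1 — uniform load w=20 kN/m over full span:
  θ_1 = -wx(x²-3Lx+3L²)/(6EI) = -20·(18/5)·((18/5)²-3·6·(18/5)+3·6²)/(6·100000) = -1053/156250 rad
Load 2 — triangular load w₀=16 kN/m (0→w₀ over full span):
  θ_2 = (w₀Lx²/4-w₀L²x/3-w₀x⁴/(24L))/EI = (16·6·(18/5)²/4-16·6²·(18/5)/3-16·(18/5)⁴/(24·6))/100000 = -15579/3906250 rad
Superposition: θ = Σ θ_i = -20952/1953125 rad ≈ -0.010727 rad

θ(18/5) = -20952/1953125 rad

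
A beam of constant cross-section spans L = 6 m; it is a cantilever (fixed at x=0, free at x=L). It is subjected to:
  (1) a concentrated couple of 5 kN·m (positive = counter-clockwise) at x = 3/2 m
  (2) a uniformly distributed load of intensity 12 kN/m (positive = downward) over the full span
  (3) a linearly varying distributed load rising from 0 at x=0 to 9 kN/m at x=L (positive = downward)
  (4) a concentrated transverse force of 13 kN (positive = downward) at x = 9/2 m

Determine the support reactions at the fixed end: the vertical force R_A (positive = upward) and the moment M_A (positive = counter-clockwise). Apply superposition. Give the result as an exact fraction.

Load 1 — applied couple M₀=5 kN·m at a=3/2 m (b=L-a=9/2):
  R_A = 0 kN
  M_A = -M₀ = -5 kN·m
Load 2 — uniform load w=12 kN/m over full span:
  R_A = wL = 12·6 = 72 kN
  M_A = wL²/2 = 12·6²/2 = 216 kN·m
Load 3 — triangular load w₀=9 kN/m (0→w₀ over full span):
  R_A = w₀L/2 = 9·6/2 = 27 kN
  M_A = w₀L²/3 = 9·6²/3 = 108 kN·m
Load 4 — point force P=13 kN at a=9/2 m (b=L-a=3/2):
  R_A = P = 13 kN
  M_A = Pa = 13·(9/2) = 117/2 kN·m
Superposition: R_A = 112 kN, M_A = 755/2 kN·m

R_A = 112 kN, M_A = 755/2 kN·m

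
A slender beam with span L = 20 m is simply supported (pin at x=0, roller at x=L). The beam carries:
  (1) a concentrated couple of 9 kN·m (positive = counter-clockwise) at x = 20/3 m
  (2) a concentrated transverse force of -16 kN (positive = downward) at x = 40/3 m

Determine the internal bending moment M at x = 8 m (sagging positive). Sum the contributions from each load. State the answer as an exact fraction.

Load 1 — applied couple M₀=9 kN·m at a=20/3 m (b=L-a=40/3):
  M_1 = M₀x/L - M₀  [x>a] = 9·8/20 - 9 = -27/5 kN·m
Load 2 — point force P=-16 kN at a=40/3 m (b=L-a=20/3):
  M_2 = Pbx/L  [x≤a] = (-16)·(20/3)·8/20 = -128/3 kN·m
Superposition: M = Σ M_i = -721/15 kN·m ≈ -48.066667 kN·m

M(8) = -721/15 kN·m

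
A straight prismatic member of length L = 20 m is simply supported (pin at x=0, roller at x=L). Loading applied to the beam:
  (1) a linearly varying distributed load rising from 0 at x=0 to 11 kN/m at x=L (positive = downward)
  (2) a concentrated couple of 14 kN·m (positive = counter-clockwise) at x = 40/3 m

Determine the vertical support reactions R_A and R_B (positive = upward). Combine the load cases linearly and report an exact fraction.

Load 1 — triangular load w₀=11 kN/m (0→w₀ over full span):
  R_A = w₀L/6 = 11·20/6 = 110/3 kN
  R_B = w₀L/3 = 11·20/3 = 220/3 kN
Load 2 — applied couple M₀=14 kN·m at a=40/3 m (b=L-a=20/3):
  R_A = M₀/L = 14/20 = 7/10 kN
  R_B = -M₀/L = -14/20 = -7/10 kN
Superposition: R_A = 1121/30 kN, R_B = 2179/30 kN

R_A = 1121/30 kN, R_B = 2179/30 kN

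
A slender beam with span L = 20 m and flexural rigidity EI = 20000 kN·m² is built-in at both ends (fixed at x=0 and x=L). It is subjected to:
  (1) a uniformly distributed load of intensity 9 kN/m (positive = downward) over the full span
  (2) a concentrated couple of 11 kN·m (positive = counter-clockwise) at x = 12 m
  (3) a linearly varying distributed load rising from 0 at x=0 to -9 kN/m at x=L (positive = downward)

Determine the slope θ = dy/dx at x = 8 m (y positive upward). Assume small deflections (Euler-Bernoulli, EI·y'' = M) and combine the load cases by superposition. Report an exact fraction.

θ(8) = -461/78125 rad

Load 1 — uniform load w=9 kN/m over full span:
  θ_1 = -wx(L-x)(L-2x)/(12EI) = -9·8·(20-8)·(20-2·8)/(12·20000) = -9/625 rad
Load 2 — applied couple M₀=11 kN·m at a=12 m (b=L-a=8):
  θ_2 = (R_Ax²/2 - M_Ax)/EI  [x≤a] with R_A=99/125, M_A=88/25 = ((99/125)·8²/2 - (88/25)·8)/20000 = -11/78125 rad
Load 3 — triangular load w₀=-9 kN/m (0→w₀ over full span):
  θ_3 = -w₀(2x(L-x)(L-2x)(x+2L)+x²(L-x)²)/(120LEI) = -(-9)·(2·8·(20-8)·(20-2·8)·(8+2·20)+8²·(20-8)²)/(120·20·20000) = 27/3125 rad
Superposition: θ = Σ θ_i = -461/78125 rad ≈ -0.005901 rad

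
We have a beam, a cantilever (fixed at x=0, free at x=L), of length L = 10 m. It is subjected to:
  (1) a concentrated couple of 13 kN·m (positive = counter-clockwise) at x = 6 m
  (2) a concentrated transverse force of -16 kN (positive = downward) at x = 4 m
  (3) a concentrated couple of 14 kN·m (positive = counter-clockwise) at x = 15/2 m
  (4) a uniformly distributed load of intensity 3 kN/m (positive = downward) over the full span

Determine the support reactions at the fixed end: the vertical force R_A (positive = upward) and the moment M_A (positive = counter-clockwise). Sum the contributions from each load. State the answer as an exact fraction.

Load 1 — applied couple M₀=13 kN·m at a=6 m (b=L-a=4):
  R_A = 0 kN
  M_A = -M₀ = -13 kN·m
Load 2 — point force P=-16 kN at a=4 m (b=L-a=6):
  R_A = P = (-16) = -16 kN
  M_A = Pa = (-16)·4 = -64 kN·m
Load 3 — applied couple M₀=14 kN·m at a=15/2 m (b=L-a=5/2):
  R_A = 0 kN
  M_A = -M₀ = -14 kN·m
Load 4 — uniform load w=3 kN/m over full span:
  R_A = wL = 3·10 = 30 kN
  M_A = wL²/2 = 3·10²/2 = 150 kN·m
Superposition: R_A = 14 kN, M_A = 59 kN·m

R_A = 14 kN, M_A = 59 kN·m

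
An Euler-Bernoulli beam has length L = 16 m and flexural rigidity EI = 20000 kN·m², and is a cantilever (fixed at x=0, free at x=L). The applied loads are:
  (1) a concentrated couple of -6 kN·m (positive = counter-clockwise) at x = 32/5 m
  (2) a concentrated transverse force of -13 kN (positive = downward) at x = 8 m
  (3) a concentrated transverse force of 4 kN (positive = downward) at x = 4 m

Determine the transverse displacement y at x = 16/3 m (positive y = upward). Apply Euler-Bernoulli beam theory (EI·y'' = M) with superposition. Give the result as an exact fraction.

Load 1 — applied couple M₀=-6 kN·m at a=32/5 m (b=L-a=48/5):
  y_1 = M₀x²/(2EI)  [x≤a] = (-6)·(16/3)²/(2·20000) = -8/1875 m
Load 2 — point force P=-13 kN at a=8 m (b=L-a=8):
  y_2 = -Px²(3a-x)/(6EI)  [x≤a] = -(-13)·(16/3)²·(3·8-(16/3))/(6·20000) = 2912/50625 m
Load 3 — point force P=4 kN at a=4 m (b=L-a=12):
  y_3 = -Pa²(3x-a)/(6EI)  [x>a] = -4·4²·(3·(16/3)-4)/(6·20000) = -4/625 m
Superposition: y = Σ y_i = 2372/50625 m ≈ 0.046854 m

y(16/3) = 2372/50625 m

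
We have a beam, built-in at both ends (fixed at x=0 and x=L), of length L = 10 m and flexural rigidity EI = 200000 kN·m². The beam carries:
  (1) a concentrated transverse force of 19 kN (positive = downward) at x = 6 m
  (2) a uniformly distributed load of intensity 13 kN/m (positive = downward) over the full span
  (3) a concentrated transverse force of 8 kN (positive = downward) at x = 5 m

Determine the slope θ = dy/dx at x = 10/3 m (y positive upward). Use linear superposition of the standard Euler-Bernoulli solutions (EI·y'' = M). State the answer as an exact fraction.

θ(10/3) = -2911/5062500 rad

Load 1 — point force P=19 kN at a=6 m (b=L-a=4):
  θ_1 = -Pb²x(2aL-(3a+b)x)/(2L³EI)  [x≤a] = -19·4²·(10/3)·(2·6·10-(3·6+4)·(10/3))/(2·10³·200000) = -133/1125000 rad
Load 2 — uniform load w=13 kN/m over full span:
  θ_2 = -wx(L-x)(L-2x)/(12EI) = -13·(10/3)·(10-(10/3))·(10-2·(10/3))/(12·200000) = -13/32400 rad
Load 3 — point force P=8 kN at a=5 m (b=L-a=5):
  θ_3 = -Pb²x(2aL-(3a+b)x)/(2L³EI)  [x≤a] = -8·5²·(10/3)·(2·5·10-(3·5+5)·(10/3))/(2·10³·200000) = -1/18000 rad
Superposition: θ = Σ θ_i = -2911/5062500 rad ≈ -0.000575 rad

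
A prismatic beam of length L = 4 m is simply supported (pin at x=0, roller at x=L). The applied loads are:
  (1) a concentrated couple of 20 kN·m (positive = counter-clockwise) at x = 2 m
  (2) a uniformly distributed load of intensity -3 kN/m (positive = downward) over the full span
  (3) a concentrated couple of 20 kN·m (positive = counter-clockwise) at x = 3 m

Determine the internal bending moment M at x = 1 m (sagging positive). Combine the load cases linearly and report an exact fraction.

Load 1 — applied couple M₀=20 kN·m at a=2 m (b=L-a=2):
  M_1 = M₀x/L  [x≤a] = 20·1/4 = 5 kN·m
Load 2 — uniform load w=-3 kN/m over full span:
  M_2 = wx(L-x)/2 = (-3)·1·(4-1)/2 = -9/2 kN·m
Load 3 — applied couple M₀=20 kN·m at a=3 m (b=L-a=1):
  M_3 = M₀x/L  [x≤a] = 20·1/4 = 5 kN·m
Superposition: M = Σ M_i = 11/2 kN·m ≈ 5.500000 kN·m

M(1) = 11/2 kN·m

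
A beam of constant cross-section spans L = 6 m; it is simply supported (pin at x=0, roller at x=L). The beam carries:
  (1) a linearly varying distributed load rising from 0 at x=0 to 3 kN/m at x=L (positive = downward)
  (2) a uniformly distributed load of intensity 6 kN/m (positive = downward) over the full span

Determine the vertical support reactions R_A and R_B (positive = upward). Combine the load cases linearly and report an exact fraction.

Load 1 — triangular load w₀=3 kN/m (0→w₀ over full span):
  R_A = w₀L/6 = 3·6/6 = 3 kN
  R_B = w₀L/3 = 3·6/3 = 6 kN
Load 2 — uniform load w=6 kN/m over full span:
  R_A = wL/2 = 6·6/2 = 18 kN
  R_B = wL/2 = 6·6/2 = 18 kN
Superposition: R_A = 21 kN, R_B = 24 kN

R_A = 21 kN, R_B = 24 kN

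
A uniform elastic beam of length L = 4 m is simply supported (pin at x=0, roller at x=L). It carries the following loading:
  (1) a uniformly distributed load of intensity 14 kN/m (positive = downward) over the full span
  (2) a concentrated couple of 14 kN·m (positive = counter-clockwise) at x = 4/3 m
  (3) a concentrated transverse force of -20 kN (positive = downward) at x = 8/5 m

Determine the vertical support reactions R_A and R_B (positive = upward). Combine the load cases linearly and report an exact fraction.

R_A = 39/2 kN, R_B = 33/2 kN

Load 1 — uniform load w=14 kN/m over full span:
  R_A = wL/2 = 14·4/2 = 28 kN
  R_B = wL/2 = 14·4/2 = 28 kN
Load 2 — applied couple M₀=14 kN·m at a=4/3 m (b=L-a=8/3):
  R_A = M₀/L = 14/4 = 7/2 kN
  R_B = -M₀/L = -14/4 = -7/2 kN
Load 3 — point force P=-20 kN at a=8/5 m (b=L-a=12/5):
  R_A = Pb/L = (-20)·(12/5)/4 = -12 kN
  R_B = Pa/L = (-20)·(8/5)/4 = -8 kN
Superposition: R_A = 39/2 kN, R_B = 33/2 kN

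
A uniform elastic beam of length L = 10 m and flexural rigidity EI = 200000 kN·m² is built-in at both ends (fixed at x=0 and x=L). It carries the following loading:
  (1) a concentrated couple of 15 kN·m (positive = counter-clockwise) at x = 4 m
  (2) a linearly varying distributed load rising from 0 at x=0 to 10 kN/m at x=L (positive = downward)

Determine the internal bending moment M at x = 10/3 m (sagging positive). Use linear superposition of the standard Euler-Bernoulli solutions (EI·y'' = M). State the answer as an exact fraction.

M(10/3) = 6437/405 kN·m

Load 1 — applied couple M₀=15 kN·m at a=4 m (b=L-a=6):
  M_1 = R_Ax - M_A  [x≤a] with R_A=54/25, M_A=9/5 = (54/25)·(10/3) - (9/5) = 27/5 kN·m
Load 2 — triangular load w₀=10 kN/m (0→w₀ over full span):
  M_2 = 3w₀Lx/20 - w₀L²/30 - w₀x³/(6L) = 3·10·10·(10/3)/20 - 10·10²/30 - 10·(10/3)³/(6·10) = 850/81 kN·m
Superposition: M = Σ M_i = 6437/405 kN·m ≈ 15.893827 kN·m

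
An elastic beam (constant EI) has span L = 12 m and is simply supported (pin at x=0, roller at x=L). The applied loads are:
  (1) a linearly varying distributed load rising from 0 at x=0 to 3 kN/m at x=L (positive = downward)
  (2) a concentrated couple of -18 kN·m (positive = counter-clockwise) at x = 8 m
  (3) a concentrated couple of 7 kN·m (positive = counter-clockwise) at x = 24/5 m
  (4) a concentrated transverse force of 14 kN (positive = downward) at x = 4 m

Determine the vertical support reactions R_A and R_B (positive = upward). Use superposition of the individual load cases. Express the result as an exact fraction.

R_A = 173/12 kN, R_B = 211/12 kN

Load 1 — triangular load w₀=3 kN/m (0→w₀ over full span):
  R_A = w₀L/6 = 3·12/6 = 6 kN
  R_B = w₀L/3 = 3·12/3 = 12 kN
Load 2 — applied couple M₀=-18 kN·m at a=8 m (b=L-a=4):
  R_A = M₀/L = (-18)/12 = -3/2 kN
  R_B = -M₀/L = -(-18)/12 = 3/2 kN
Load 3 — applied couple M₀=7 kN·m at a=24/5 m (b=L-a=36/5):
  R_A = M₀/L = 7/12 kN
  R_B = -M₀/L = -7/12 kN
Load 4 — point force P=14 kN at a=4 m (b=L-a=8):
  R_A = Pb/L = 14·8/12 = 28/3 kN
  R_B = Pa/L = 14·4/12 = 14/3 kN
Superposition: R_A = 173/12 kN, R_B = 211/12 kN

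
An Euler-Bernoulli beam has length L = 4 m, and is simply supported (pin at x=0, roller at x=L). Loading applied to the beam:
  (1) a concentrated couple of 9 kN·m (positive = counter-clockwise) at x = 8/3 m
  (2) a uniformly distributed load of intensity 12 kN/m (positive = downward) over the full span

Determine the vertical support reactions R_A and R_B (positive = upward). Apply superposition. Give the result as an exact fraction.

R_A = 105/4 kN, R_B = 87/4 kN

Load 1 — applied couple M₀=9 kN·m at a=8/3 m (b=L-a=4/3):
  R_A = M₀/L = 9/4 kN
  R_B = -M₀/L = -9/4 kN
Load 2 — uniform load w=12 kN/m over full span:
  R_A = wL/2 = 12·4/2 = 24 kN
  R_B = wL/2 = 12·4/2 = 24 kN
Superposition: R_A = 105/4 kN, R_B = 87/4 kN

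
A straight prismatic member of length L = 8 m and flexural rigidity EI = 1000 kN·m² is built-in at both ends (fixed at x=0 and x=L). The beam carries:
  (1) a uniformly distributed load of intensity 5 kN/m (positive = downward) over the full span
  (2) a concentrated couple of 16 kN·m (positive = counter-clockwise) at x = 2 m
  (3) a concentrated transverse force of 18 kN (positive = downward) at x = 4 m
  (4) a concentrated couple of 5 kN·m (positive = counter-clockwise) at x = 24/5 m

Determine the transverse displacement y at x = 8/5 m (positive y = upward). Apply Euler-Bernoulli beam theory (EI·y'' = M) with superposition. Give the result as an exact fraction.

Load 1 — uniform load w=5 kN/m over full span:
  y_1 = -wx²(L-x)²/(24EI) = -5·(8/5)²·(8-(8/5))²/(24·1000) = -1024/46875 m
Load 2 — applied couple M₀=16 kN·m at a=2 m (b=L-a=6):
  y_2 = (R_Ax³/6 - M_Ax²/2)/EI  [x≤a] with R_A=9/4, M_A=-3 = ((9/4)·(8/5)³/6 - (-3)·(8/5)²/2)/1000 = 84/15625 m
Load 3 — point force P=18 kN at a=4 m (b=L-a=4):
  y_3 = -Pb²x²(3aL-(3a+b)x)/(6L³EI)  [x≤a] = -18·4²·(8/5)²·(3·4·8-(3·4+4)·(8/5))/(6·8³·1000) = -264/15625 m
Load 4 — applied couple M₀=5 kN·m at a=24/5 m (b=L-a=16/5):
  y_4 = (R_Ax³/6 - M_Ax²/2)/EI  [x≤a] with R_A=9/10, M_A=8/5 = ((9/10)·(8/5)³/6 - (8/5)·(8/5)²/2)/1000 = -112/78125 m
Superposition: y = Σ y_i = -8156/234375 m ≈ -0.034799 m

y(8/5) = -8156/234375 m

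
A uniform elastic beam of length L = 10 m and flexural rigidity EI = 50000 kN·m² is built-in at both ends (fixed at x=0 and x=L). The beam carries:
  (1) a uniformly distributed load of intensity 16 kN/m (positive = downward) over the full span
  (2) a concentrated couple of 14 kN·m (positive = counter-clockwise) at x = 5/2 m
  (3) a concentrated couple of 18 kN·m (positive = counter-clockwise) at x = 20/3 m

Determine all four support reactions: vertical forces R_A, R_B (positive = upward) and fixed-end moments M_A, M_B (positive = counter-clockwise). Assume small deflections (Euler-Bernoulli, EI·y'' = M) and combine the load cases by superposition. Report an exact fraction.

Load 1 — uniform load w=16 kN/m over full span:
  R_A = wL/2 = 16·10/2 = 80 kN
  M_A = wL²/12 = 16·10²/12 = 400/3 kN·m
  R_B = wL/2 = 16·10/2 = 80 kN
  M_B = -wL²/12 = -16·10²/12 = -400/3 kN·m
Load 2 — applied couple M₀=14 kN·m at a=5/2 m (b=L-a=15/2):
  R_A = 6M₀ab/L³ = 6·14·(5/2)·(15/2)/10³ = 63/40 kN
  M_A = M₀b(2a-b)/L² = 14·(15/2)·(2·(5/2)-(15/2))/10² = -21/8 kN·m
  R_B = -6M₀ab/L³ = -6·14·(5/2)·(15/2)/10³ = -63/40 kN
  M_B = M₀a(2b-a)/L² = 14·(5/2)·(2·(15/2)-(5/2))/10² = 35/8 kN·m
Load 3 — applied couple M₀=18 kN·m at a=20/3 m (b=L-a=10/3):
  R_A = 6M₀ab/L³ = 6·18·(20/3)·(10/3)/10³ = 12/5 kN
  M_A = M₀b(2a-b)/L² = 18·(10/3)·(2·(20/3)-(10/3))/10² = 6 kN·m
  R_B = -6M₀ab/L³ = -6·18·(20/3)·(10/3)/10³ = -12/5 kN
  M_B = M₀a(2b-a)/L² = 18·(20/3)·(2·(10/3)-(20/3))/10² = 0 kN·m
Superposition: R_A = 3359/40 kN, M_A = 3281/24 kN·m, R_B = 3041/40 kN, M_B = -3095/24 kN·m

R_A = 3359/40 kN, M_A = 3281/24 kN·m, R_B = 3041/40 kN, M_B = -3095/24 kN·m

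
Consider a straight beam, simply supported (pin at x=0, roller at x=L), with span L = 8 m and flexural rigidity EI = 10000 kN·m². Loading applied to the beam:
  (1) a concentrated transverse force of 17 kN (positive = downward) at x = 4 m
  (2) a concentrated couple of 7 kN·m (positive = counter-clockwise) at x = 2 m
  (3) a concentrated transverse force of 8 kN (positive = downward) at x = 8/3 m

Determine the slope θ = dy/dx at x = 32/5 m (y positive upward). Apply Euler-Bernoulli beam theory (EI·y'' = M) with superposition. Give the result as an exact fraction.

θ(32/5) = 587471/81000000 rad

Load 1 — point force P=17 kN at a=4 m (b=L-a=4):
  θ_1 = -Pa(2L²-6Lx+3x²+a²)/(6LEI)  [x>a] = -17·4·(2·8²-6·8·(32/5)+3·(32/5)²+4²)/(6·8·10000) = 357/62500 rad
Load 2 — applied couple M₀=7 kN·m at a=2 m (b=L-a=6):
  θ_2 = (M₀x²/(2L)-M₀(x-a)+C₁)/EI  [x>a] with C₁=M₀(3b²-L²)/(6L)=77/12 = (7·(32/5)²/(2·8)-7·((32/5)-2)+(77/12))/10000 = -1939/3000000 rad
Load 3 — point force P=8 kN at a=8/3 m (b=L-a=16/3):
  θ_3 = -Pa(2L²-6Lx+3x²+a²)/(6LEI)  [x>a] = -8·(8/3)·(2·8²-6·8·(32/5)+3·(32/5)²+(8/3)²)/(6·8·10000) = 2768/1265625 rad
Superposition: θ = Σ θ_i = 587471/81000000 rad ≈ 0.007253 rad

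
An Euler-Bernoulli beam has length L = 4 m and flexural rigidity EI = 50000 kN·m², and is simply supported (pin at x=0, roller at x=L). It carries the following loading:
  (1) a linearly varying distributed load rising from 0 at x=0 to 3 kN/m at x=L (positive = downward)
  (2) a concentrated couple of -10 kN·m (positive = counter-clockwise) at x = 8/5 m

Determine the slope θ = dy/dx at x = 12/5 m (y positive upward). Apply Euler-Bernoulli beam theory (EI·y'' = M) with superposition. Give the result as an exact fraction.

Load 1 — triangular load w₀=3 kN/m (0→w₀ over full span):
  θ_1 = -w₀(7L⁴-30L²x²+15x⁴)/(360LEI) = -3·(7·4⁴-30·4²·(12/5)²+15·(12/5)⁴)/(360·4·50000) = 116/5859375 rad
Load 2 — applied couple M₀=-10 kN·m at a=8/5 m (b=L-a=12/5):
  θ_2 = (M₀x²/(2L)-M₀(x-a)+C₁)/EI  [x>a] with C₁=M₀(3b²-L²)/(6L)=-8/15 = ((-10)·(12/5)²/(2·4)-(-10)·((12/5)-(8/5))+(-8/15))/50000 = 1/187500 rad
Superposition: θ = Σ θ_i = 589/23437500 rad ≈ 0.000025 rad

θ(12/5) = 589/23437500 rad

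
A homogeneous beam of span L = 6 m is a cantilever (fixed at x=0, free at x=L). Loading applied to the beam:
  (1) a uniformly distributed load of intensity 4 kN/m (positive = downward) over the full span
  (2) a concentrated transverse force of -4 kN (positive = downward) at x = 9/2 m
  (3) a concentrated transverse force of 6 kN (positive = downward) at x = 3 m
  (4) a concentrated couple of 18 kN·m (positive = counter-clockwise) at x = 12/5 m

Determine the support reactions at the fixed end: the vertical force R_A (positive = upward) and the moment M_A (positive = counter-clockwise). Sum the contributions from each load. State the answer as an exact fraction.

Load 1 — uniform load w=4 kN/m over full span:
  R_A = wL = 4·6 = 24 kN
  M_A = wL²/2 = 4·6²/2 = 72 kN·m
Load 2 — point force P=-4 kN at a=9/2 m (b=L-a=3/2):
  R_A = P = (-4) = -4 kN
  M_A = Pa = (-4)·(9/2) = -18 kN·m
Load 3 — point force P=6 kN at a=3 m (b=L-a=3):
  R_A = P = 6 kN
  M_A = Pa = 6·3 = 18 kN·m
Load 4 — applied couple M₀=18 kN·m at a=12/5 m (b=L-a=18/5):
  R_A = 0 kN
  M_A = -M₀ = -18 kN·m
Superposition: R_A = 26 kN, M_A = 54 kN·m

R_A = 26 kN, M_A = 54 kN·m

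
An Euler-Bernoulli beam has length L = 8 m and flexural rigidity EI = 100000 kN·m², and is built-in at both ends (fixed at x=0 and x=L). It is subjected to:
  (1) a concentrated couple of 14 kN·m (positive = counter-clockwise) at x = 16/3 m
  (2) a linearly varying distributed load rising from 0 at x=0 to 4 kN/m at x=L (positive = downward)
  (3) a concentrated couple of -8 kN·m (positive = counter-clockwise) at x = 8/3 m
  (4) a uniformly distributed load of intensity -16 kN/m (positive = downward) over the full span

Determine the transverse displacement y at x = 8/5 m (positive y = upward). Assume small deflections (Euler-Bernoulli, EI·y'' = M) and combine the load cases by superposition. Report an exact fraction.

Load 1 — applied couple M₀=14 kN·m at a=16/3 m (b=L-a=8/3):
  y_1 = (R_Ax³/6 - M_Ax²/2)/EI  [x≤a] with R_A=7/3, M_A=14/3 = ((7/3)·(8/5)³/6 - (14/3)·(8/5)²/2)/100000 = -154/3515625 m
Load 2 — triangular load w₀=4 kN/m (0→w₀ over full span):
  y_2 = -w₀x²(L-x)²(x+2L)/(120LEI) = -4·(8/5)²·(8-(8/5))²·((8/5)+2·8)/(120·8·100000) = -11264/146484375 m
Load 3 — applied couple M₀=-8 kN·m at a=8/3 m (b=L-a=16/3):
  y_3 = (R_Ax³/6 - M_Ax²/2)/EI  [x≤a] with R_A=-4/3, M_A=0 = ((-4/3)·(8/5)³/6 - 0·(8/5)²/2)/100000 = -32/3515625 m
Load 4 — uniform load w=-16 kN/m over full span:
  y_4 = -wx²(L-x)²/(24EI) = -(-16)·(8/5)²·(8-(8/5))²/(24·100000) = 4096/5859375 m
Superposition: y = Σ y_i = 83386/146484375 m ≈ 0.000569 m

y(8/5) = 83386/146484375 m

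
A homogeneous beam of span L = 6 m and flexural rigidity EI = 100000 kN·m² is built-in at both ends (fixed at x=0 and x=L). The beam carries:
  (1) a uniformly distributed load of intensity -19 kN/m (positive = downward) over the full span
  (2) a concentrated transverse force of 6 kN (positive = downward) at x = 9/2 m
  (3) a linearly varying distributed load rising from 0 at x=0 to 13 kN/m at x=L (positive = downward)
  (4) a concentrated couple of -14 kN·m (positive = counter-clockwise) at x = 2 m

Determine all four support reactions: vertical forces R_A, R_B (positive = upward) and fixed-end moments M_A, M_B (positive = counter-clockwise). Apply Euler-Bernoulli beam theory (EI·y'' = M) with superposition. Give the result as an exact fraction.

Load 1 — uniform load w=-19 kN/m over full span:
  R_A = wL/2 = (-19)·6/2 = -57 kN
  M_A = wL²/12 = (-19)·6²/12 = -57 kN·m
  R_B = wL/2 = (-19)·6/2 = -57 kN
  M_B = -wL²/12 = -(-19)·6²/12 = 57 kN·m
Load 2 — point force P=6 kN at a=9/2 m (b=L-a=3/2):
  R_A = Pb²(3a+b)/L³ = 6·(3/2)²·(3·(9/2)+(3/2))/6³ = 15/16 kN
  M_A = Pab²/L² = 6·(9/2)·(3/2)²/6² = 27/16 kN·m
  R_B = Pa²(a+3b)/L³ = 6·(9/2)²·((9/2)+3·(3/2))/6³ = 81/16 kN
  M_B = -Pa²b/L² = -6·(9/2)²·(3/2)/6² = -81/16 kN·m
Load 3 — triangular load w₀=13 kN/m (0→w₀ over full span):
  R_A = 3w₀L/20 = 3·13·6/20 = 117/10 kN
  M_A = w₀L²/30 = 13·6²/30 = 78/5 kN·m
  R_B = 7w₀L/20 = 7·13·6/20 = 273/10 kN
  M_B = -w₀L²/20 = -13·6²/20 = -117/5 kN·m
Load 4 — applied couple M₀=-14 kN·m at a=2 m (b=L-a=4):
  R_A = 6M₀ab/L³ = 6·(-14)·2·4/6³ = -28/9 kN
  M_A = M₀b(2a-b)/L² = (-14)·4·(2·2-4)/6² = 0 kN·m
  R_B = -6M₀ab/L³ = -6·(-14)·2·4/6³ = 28/9 kN
  M_B = M₀a(2b-a)/L² = (-14)·2·(2·4-2)/6² = -14/3 kN·m
Superposition: R_A = -34181/720 kN, M_A = -3177/80 kN·m, R_B = -15499/720 kN, M_B = 5729/240 kN·m

R_A = -34181/720 kN, M_A = -3177/80 kN·m, R_B = -15499/720 kN, M_B = 5729/240 kN·m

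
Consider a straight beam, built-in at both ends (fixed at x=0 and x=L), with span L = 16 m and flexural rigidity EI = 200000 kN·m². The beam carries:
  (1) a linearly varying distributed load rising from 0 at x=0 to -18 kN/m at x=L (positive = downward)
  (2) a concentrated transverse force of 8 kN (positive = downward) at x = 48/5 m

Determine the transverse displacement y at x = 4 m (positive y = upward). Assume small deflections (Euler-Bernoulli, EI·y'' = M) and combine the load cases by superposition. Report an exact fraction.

y(4) = 133/37500 m

Load 1 — triangular load w₀=-18 kN/m (0→w₀ over full span):
  y_1 = -w₀x²(L-x)²(x+2L)/(120LEI) = -(-18)·4²·(16-4)²·(4+2·16)/(120·16·200000) = 243/62500 m
Load 2 — point force P=8 kN at a=48/5 m (b=L-a=32/5):
  y_2 = -Pb²x²(3aL-(3a+b)x)/(6L³EI)  [x≤a] = -8·(32/5)²·4²·(3·(48/5)·16-(3·(48/5)+(32/5))·4)/(6·16³·200000) = -16/46875 m
Superposition: y = Σ y_i = 133/37500 m ≈ 0.003547 m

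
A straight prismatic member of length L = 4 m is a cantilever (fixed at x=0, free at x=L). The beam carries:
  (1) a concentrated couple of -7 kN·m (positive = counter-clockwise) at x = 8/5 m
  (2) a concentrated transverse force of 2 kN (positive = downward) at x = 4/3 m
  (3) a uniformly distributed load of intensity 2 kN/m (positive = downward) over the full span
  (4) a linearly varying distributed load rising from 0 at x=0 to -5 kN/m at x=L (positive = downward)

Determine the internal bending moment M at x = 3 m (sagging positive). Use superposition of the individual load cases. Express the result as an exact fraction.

Load 1 — applied couple M₀=-7 kN·m at a=8/5 m (b=L-a=12/5):
  M_1 = 0  [x>a] = 0 kN·m
Load 2 — point force P=2 kN at a=4/3 m (b=L-a=8/3):
  M_2 = 0  [x>a] = 0 kN·m
Load 3 — uniform load w=2 kN/m over full span:
  M_3 = -w(L-x)²/2 = -2·(4-3)²/2 = -1 kN·m
Load 4 — triangular load w₀=-5 kN/m (0→w₀ over full span):
  M_4 = w₀Lx/2 - w₀L²/3 - w₀x³/(6L) = (-5)·4·3/2 - (-5)·4²/3 - (-5)·3³/(6·4) = 55/24 kN·m
Superposition: M = Σ M_i = 31/24 kN·m ≈ 1.291667 kN·m

M(3) = 31/24 kN·m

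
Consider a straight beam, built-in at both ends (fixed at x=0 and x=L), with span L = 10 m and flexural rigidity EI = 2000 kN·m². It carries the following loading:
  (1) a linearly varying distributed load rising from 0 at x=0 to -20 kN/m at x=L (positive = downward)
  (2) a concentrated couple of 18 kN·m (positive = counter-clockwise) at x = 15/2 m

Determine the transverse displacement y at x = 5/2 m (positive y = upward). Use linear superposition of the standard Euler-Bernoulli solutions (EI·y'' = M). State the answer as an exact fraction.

y(5/2) = 153/2560 m

Load 1 — triangular load w₀=-20 kN/m (0→w₀ over full span):
  y_1 = -w₀x²(L-x)²(x+2L)/(120LEI) = -(-20)·(5/2)²·(10-(5/2))²·((5/2)+2·10)/(120·10·2000) = 135/2048 m
Load 2 — applied couple M₀=18 kN·m at a=15/2 m (b=L-a=5/2):
  y_2 = (R_Ax³/6 - M_Ax²/2)/EI  [x≤a] with R_A=81/40, M_A=45/8 = ((81/40)·(5/2)³/6 - (45/8)·(5/2)²/2)/2000 = -63/10240 m
Superposition: y = Σ y_i = 153/2560 m ≈ 0.059766 m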